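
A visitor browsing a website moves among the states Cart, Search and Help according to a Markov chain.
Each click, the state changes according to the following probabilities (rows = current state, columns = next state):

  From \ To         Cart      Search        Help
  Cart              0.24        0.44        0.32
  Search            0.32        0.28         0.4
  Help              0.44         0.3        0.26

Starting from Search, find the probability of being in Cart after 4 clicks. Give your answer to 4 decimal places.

0.3329

Propagate the distribution vector 4 clicks from Search.
After 0 clicks: (0.0000, 1.0000, 0.0000)
After 1 click: (0.3200, 0.2800, 0.4000)
After 2 clicks: (0.3424, 0.3392, 0.3184)
After 3 clicks: (0.3308, 0.3412, 0.3280)
After 4 clicks: (0.3329, 0.3395, 0.3276)
P(in Cart after 4 clicks) = 0.3329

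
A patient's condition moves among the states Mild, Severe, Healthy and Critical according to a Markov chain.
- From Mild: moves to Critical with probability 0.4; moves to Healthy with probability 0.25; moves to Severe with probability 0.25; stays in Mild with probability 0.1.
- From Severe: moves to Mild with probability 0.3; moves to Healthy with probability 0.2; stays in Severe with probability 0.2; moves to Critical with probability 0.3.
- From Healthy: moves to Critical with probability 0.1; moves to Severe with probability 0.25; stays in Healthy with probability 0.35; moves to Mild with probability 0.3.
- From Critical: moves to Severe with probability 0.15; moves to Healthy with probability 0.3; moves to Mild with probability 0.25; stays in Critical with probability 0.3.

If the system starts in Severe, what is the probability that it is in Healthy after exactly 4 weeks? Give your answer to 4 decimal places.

0.2810

Propagate the distribution vector 4 weeks from Severe.
After 0 weeks: (0.0000, 1.0000, 0.0000, 0.0000)
After 1 week: (0.3000, 0.2000, 0.2000, 0.3000)
After 2 weeks: (0.2250, 0.2100, 0.2750, 0.2900)
After 3 weeks: (0.2405, 0.2105, 0.2815, 0.2675)
After 4 weeks: (0.2385, 0.2127, 0.2810, 0.2678)
P(in Healthy after 4 weeks) = 0.2810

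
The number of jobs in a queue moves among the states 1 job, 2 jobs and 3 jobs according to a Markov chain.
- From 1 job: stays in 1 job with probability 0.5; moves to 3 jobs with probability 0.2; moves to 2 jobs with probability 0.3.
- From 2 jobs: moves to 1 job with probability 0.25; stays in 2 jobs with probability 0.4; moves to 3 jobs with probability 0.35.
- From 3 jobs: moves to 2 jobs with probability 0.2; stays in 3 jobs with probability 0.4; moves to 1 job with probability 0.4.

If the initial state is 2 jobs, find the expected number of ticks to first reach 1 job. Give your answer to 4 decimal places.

Let t(s) be the expected number of ticks to first reach 1 job from state s, with t(1 job) = 0. Conditioning on the first tick:
t(2 jobs) = 1 + 0.4·t(2 jobs) + 0.35·t(3 jobs)
t(3 jobs) = 1 + 0.2·t(2 jobs) + 0.4·t(3 jobs)
Solving: t(2 jobs) = 3.2759, t(3 jobs) = 2.7586.
Expected ticks from 2 jobs to 1 job: 3.2759.

3.2759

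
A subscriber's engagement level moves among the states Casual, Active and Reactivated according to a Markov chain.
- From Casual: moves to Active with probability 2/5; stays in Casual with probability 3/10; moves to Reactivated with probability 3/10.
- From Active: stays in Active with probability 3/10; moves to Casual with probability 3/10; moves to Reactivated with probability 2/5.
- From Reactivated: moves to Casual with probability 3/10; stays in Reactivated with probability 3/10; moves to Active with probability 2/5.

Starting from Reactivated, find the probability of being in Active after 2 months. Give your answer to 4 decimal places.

0.3600

Sum over the intermediate state after 1 month:
P = P(Reactivated→Casual)·P(Casual→Active) + P(Reactivated→Active)·P(Active→Active) + P(Reactivated→Reactivated)·P(Reactivated→Active)
  = 0.3×0.4 + 0.4×0.3 + 0.3×0.4
  = 0.1200 + 0.1200 + 0.1200 = 0.3600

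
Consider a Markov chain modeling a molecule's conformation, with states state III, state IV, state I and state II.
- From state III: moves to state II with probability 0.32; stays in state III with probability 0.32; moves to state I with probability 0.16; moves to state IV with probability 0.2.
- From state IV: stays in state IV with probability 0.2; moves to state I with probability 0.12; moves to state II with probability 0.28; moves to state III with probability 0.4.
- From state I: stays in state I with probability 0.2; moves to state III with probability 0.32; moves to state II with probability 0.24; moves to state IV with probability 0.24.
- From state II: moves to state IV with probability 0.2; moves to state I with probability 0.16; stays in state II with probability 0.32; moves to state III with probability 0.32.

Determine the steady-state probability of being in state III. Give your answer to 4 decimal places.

Let the stationary distribution be π with π = πP and π_1 + π_2 + π_3 + π_4 = 1.
π_1 = 0.32·π_1 + 0.4·π_2 + 0.32·π_3 + 0.32·π_4
π_2 = 0.2·π_1 + 0.2·π_2 + 0.24·π_3 + 0.2·π_4
π_3 = 0.16·π_1 + 0.12·π_2 + 0.2·π_3 + 0.16·π_4
Solving with the normalization constraint gives π = (0.3365, 0.2063, 0.1581, 0.2991).
So the stationary probability of state III is 0.3365.

0.3365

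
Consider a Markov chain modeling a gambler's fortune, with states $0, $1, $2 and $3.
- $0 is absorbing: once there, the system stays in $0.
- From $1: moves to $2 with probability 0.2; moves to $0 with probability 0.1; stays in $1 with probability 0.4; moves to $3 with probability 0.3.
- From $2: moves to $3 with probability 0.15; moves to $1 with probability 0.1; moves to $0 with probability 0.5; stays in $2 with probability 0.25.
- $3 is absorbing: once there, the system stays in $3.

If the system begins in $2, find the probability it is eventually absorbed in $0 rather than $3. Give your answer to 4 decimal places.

0.7209

Let h(s) be the probability of absorption at $0 starting from transient state s. Then h($0) = 1 and h($3) = 0. By first-step analysis:
h($1) = 0.1·1 + 0.4·h($1) + 0.2·h($2) + 0.3·0
h($2) = 0.5·1 + 0.1·h($1) + 0.25·h($2) + 0.15·0
Solving: h($1) = 0.4070, h($2) = 0.7209.
Starting from $2, the probability is 0.7209.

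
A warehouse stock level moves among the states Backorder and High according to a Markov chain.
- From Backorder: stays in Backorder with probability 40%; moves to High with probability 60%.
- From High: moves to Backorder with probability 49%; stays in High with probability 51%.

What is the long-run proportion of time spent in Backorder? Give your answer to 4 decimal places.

Let the stationary distribution be π with π = πP and π_1 + π_2 = 1.
π_1 = 0.4·π_1 + 0.49·π_2
Solving with the normalization constraint gives π = (0.4495, 0.5505).
So the stationary probability of Backorder is 0.4495.

0.4495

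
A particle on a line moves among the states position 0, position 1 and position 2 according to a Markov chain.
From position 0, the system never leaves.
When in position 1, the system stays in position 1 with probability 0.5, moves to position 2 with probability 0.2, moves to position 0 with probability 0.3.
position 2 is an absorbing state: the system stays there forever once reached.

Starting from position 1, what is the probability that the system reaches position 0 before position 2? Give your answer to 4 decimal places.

0.6000

Let h(s) be the probability of absorption at position 0 starting from transient state s. Then h(position 0) = 1 and h(position 2) = 0. By first-step analysis:
h(position 1) = 0.3·1 + 0.5·h(position 1) + 0.2·0
Solving: h(position 1) = 0.6000.
Starting from position 1, the probability is 0.6000.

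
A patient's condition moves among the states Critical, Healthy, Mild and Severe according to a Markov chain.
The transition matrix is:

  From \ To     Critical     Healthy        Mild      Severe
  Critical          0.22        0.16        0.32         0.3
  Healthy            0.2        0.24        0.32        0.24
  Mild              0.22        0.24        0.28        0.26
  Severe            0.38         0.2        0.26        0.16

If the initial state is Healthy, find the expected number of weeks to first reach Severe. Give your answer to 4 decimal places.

Let t(s) be the expected number of weeks to first reach Severe from state s, with t(Severe) = 0. Conditioning on the first week:
t(Critical) = 1 + 0.22·t(Critical) + 0.16·t(Healthy) + 0.32·t(Mild)
t(Healthy) = 1 + 0.2·t(Critical) + 0.24·t(Healthy) + 0.32·t(Mild)
t(Mild) = 1 + 0.22·t(Critical) + 0.24·t(Healthy) + 0.28·t(Mild)
Solving: t(Critical) = 3.6278, t(Healthy) = 3.8644, t(Mild) = 3.7855.
Expected weeks from Healthy to Severe: 3.8644.

3.8644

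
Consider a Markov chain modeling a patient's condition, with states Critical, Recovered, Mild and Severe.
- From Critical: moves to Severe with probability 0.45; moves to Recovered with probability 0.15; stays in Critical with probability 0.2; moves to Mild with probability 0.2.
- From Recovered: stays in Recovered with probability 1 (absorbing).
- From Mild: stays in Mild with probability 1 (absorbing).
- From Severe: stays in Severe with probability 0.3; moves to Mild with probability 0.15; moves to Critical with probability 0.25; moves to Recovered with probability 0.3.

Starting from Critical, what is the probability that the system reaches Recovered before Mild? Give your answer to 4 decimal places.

0.5363

Let h(s) be the probability of absorption at Recovered starting from transient state s. Then h(Recovered) = 1 and h(Mild) = 0. By first-step analysis:
h(Critical) = 0.2·h(Critical) + 0.15·1 + 0.2·0 + 0.45·h(Severe)
h(Severe) = 0.25·h(Critical) + 0.3·1 + 0.15·0 + 0.3·h(Severe)
Solving: h(Critical) = 0.5363, h(Severe) = 0.6201.
Starting from Critical, the probability is 0.5363.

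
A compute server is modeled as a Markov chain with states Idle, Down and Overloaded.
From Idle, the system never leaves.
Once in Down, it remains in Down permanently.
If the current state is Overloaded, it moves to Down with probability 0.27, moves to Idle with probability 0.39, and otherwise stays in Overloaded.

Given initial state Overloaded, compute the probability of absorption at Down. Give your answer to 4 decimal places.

0.4091

Let h(s) be the probability of absorption at Down starting from transient state s. Then h(Down) = 1 and h(Idle) = 0. By first-step analysis:
h(Overloaded) = 0.39·0 + 0.27·1 + 0.34·h(Overloaded)
Solving: h(Overloaded) = 0.4091.
Starting from Overloaded, the probability is 0.4091.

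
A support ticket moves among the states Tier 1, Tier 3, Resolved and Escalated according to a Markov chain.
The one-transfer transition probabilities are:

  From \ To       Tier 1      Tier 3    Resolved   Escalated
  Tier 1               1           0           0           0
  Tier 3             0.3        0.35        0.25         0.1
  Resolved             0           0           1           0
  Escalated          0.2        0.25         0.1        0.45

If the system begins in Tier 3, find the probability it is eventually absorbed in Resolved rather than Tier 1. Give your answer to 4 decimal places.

Let h(s) be the probability of absorption at Resolved starting from transient state s. Then h(Resolved) = 1 and h(Tier 1) = 0. By first-step analysis:
h(Tier 3) = 0.3·0 + 0.35·h(Tier 3) + 0.25·1 + 0.1·h(Escalated)
h(Escalated) = 0.2·0 + 0.25·h(Tier 3) + 0.1·1 + 0.45·h(Escalated)
Solving: h(Tier 3) = 0.4436, h(Escalated) = 0.3835.
Starting from Tier 3, the probability is 0.4436.

0.4436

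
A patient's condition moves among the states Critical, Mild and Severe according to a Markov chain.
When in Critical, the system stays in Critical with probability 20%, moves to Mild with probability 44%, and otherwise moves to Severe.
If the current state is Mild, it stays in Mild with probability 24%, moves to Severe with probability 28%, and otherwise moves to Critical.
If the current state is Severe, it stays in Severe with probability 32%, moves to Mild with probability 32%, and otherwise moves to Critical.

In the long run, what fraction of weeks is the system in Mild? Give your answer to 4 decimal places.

0.3346

Let the stationary distribution be π with π = πP and π_1 + π_2 + π_3 = 1.
π_1 = 0.2·π_1 + 0.48·π_2 + 0.36·π_3
π_2 = 0.44·π_1 + 0.24·π_2 + 0.32·π_3
Solving with the normalization constraint gives π = (0.3450, 0.3346, 0.3204).
So the stationary probability of Mild is 0.3346.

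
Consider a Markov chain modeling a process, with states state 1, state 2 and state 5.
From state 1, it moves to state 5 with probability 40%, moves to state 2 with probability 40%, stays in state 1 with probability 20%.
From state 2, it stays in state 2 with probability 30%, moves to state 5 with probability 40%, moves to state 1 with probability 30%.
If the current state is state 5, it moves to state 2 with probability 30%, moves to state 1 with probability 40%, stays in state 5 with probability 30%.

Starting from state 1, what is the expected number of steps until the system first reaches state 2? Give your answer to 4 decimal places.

2.7500

Let t(s) be the expected number of steps to first reach state 2 from state s, with t(state 2) = 0. Conditioning on the first step:
t(state 1) = 1 + 0.2·t(state 1) + 0.4·t(state 5)
t(state 5) = 1 + 0.4·t(state 1) + 0.3·t(state 5)
Solving: t(state 1) = 2.7500, t(state 5) = 3.0000.
Expected steps from state 1 to state 2: 2.7500.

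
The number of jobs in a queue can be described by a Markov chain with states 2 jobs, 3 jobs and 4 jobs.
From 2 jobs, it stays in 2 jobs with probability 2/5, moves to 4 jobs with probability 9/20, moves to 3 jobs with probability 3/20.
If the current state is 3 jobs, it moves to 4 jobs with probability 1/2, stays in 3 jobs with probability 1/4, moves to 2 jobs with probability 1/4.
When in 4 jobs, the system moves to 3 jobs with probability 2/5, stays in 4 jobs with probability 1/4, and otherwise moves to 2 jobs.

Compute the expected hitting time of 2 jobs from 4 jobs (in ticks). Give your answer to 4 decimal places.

Let t(s) be the expected number of ticks to first reach 2 jobs from state s, with t(2 jobs) = 0. Conditioning on the first tick:
t(3 jobs) = 1 + 0.25·t(3 jobs) + 0.5·t(4 jobs)
t(4 jobs) = 1 + 0.4·t(3 jobs) + 0.25·t(4 jobs)
Solving: t(3 jobs) = 3.4483, t(4 jobs) = 3.1724.
Expected ticks from 4 jobs to 2 jobs: 3.1724.

3.1724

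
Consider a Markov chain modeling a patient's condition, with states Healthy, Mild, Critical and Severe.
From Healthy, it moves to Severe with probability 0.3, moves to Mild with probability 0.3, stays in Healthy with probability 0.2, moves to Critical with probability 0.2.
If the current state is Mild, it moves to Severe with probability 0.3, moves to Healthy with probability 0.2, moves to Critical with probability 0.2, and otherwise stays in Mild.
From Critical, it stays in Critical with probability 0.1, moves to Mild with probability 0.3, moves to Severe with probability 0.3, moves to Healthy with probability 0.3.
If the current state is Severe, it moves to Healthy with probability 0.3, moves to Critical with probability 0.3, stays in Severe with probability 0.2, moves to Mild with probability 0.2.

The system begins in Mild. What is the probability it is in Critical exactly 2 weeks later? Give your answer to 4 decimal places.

Propagate the distribution vector 2 weeks from Mild.
After 0 weeks: (0.0000, 1.0000, 0.0000, 0.0000)
After 1 week: (0.2000, 0.3000, 0.2000, 0.3000)
After 2 weeks: (0.2500, 0.2700, 0.2100, 0.2700)
P(in Critical after 2 weeks) = 0.2100

0.2100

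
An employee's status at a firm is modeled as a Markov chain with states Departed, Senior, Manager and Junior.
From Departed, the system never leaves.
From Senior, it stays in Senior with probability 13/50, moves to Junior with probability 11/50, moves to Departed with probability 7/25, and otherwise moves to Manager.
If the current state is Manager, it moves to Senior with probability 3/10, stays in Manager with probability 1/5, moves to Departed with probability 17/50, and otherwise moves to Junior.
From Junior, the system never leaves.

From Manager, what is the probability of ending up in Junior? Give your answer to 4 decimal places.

0.3546

Let h(s) be the probability of absorption at Junior starting from transient state s. Then h(Junior) = 1 and h(Departed) = 0. By first-step analysis:
h(Senior) = 0.28·0 + 0.26·h(Senior) + 0.24·h(Manager) + 0.22·1
h(Manager) = 0.34·0 + 0.3·h(Senior) + 0.2·h(Manager) + 0.16·1
Solving: h(Senior) = 0.4123, h(Manager) = 0.3546.
Starting from Manager, the probability is 0.3546.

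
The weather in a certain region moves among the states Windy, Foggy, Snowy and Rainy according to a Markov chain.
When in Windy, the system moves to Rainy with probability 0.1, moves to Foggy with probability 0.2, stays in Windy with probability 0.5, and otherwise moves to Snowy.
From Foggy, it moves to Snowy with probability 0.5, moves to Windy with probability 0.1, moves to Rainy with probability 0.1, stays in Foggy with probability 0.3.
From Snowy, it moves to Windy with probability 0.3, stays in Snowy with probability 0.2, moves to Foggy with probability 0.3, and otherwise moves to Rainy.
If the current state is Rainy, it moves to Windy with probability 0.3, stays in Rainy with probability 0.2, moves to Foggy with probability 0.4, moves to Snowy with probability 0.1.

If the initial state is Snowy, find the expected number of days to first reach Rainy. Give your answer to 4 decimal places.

7.0270

Let t(s) be the expected number of days to first reach Rainy from state s, with t(Rainy) = 0. Conditioning on the first day:
t(Windy) = 1 + 0.5·t(Windy) + 0.2·t(Foggy) + 0.2·t(Snowy)
t(Foggy) = 1 + 0.1·t(Windy) + 0.3·t(Foggy) + 0.5·t(Snowy)
t(Snowy) = 1 + 0.3·t(Windy) + 0.3·t(Foggy) + 0.2·t(Snowy)
Solving: t(Windy) = 7.8378, t(Foggy) = 7.5676, t(Snowy) = 7.0270.
Expected days from Snowy to Rainy: 7.0270.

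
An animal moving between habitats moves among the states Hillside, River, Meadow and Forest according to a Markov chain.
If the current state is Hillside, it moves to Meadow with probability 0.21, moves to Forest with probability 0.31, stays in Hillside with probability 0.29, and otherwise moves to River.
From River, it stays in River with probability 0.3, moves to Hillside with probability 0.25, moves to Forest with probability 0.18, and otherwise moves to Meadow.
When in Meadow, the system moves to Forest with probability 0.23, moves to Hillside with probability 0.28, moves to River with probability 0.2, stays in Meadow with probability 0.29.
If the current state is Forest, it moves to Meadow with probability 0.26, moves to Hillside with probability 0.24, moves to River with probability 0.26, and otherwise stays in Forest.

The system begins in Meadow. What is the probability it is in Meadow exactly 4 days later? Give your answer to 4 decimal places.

0.2568

Propagate the distribution vector 4 days from Meadow.
After 0 days: (0.0000, 0.0000, 1.0000, 0.0000)
After 1 day: (0.2800, 0.2000, 0.2900, 0.2300)
After 2 days: (0.2676, 0.2310, 0.2567, 0.2447)
After 3 days: (0.2660, 0.2351, 0.2566, 0.2423)
After 4 days: (0.2659, 0.2354, 0.2568, 0.2419)
P(in Meadow after 4 days) = 0.2568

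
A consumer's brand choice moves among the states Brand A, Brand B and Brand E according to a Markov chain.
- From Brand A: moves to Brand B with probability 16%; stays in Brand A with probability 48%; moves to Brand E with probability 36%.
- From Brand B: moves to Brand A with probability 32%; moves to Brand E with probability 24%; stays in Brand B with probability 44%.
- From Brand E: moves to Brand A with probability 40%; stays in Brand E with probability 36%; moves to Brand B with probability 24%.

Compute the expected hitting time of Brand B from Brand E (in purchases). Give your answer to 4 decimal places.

Let t(s) be the expected number of purchases to first reach Brand B from state s, with t(Brand B) = 0. Conditioning on the first purchase:
t(Brand A) = 1 + 0.48·t(Brand A) + 0.36·t(Brand E)
t(Brand E) = 1 + 0.4·t(Brand A) + 0.36·t(Brand E)
Solving: t(Brand A) = 5.2966, t(Brand E) = 4.8729.
Expected purchases from Brand E to Brand B: 4.8729.

4.8729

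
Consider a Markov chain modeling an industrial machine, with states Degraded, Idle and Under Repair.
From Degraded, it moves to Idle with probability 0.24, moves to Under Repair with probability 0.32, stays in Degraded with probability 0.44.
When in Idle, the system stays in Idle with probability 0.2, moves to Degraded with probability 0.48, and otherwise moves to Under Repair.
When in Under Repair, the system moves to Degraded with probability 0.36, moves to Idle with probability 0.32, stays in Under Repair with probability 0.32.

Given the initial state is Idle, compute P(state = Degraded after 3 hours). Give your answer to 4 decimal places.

0.4247

Propagate the distribution vector 3 hours from Idle.
After 0 hours: (0.0000, 1.0000, 0.0000)
After 1 hour: (0.4800, 0.2000, 0.3200)
After 2 hours: (0.4224, 0.2576, 0.3200)
After 3 hours: (0.4247, 0.2553, 0.3200)
P(in Degraded after 3 hours) = 0.4247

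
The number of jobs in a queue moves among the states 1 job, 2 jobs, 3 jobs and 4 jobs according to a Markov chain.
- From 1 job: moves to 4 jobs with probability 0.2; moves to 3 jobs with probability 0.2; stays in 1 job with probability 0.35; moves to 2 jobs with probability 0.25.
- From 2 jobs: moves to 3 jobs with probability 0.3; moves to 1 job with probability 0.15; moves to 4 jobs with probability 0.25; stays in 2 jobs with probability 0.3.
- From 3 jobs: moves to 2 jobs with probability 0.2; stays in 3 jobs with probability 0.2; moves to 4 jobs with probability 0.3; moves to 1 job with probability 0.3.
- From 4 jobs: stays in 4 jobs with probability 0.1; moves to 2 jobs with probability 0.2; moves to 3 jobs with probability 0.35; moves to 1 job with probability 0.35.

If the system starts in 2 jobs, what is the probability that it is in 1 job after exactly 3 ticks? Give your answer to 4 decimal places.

0.2891

Propagate the distribution vector 3 ticks from 2 jobs.
After 0 ticks: (0.0000, 1.0000, 0.0000, 0.0000)
After 1 tick: (0.1500, 0.3000, 0.3000, 0.2500)
After 2 ticks: (0.2750, 0.2375, 0.2675, 0.2200)
After 3 ticks: (0.2891, 0.2375, 0.2568, 0.2166)
P(in 1 job after 3 ticks) = 0.2891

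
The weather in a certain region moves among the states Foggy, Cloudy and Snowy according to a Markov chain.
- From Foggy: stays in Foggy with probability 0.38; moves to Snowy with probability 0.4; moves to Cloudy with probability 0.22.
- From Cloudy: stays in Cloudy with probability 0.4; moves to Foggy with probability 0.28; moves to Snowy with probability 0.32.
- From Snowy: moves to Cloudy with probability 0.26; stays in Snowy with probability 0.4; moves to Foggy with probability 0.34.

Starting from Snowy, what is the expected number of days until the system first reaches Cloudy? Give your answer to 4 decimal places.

Let t(s) be the expected number of days to first reach Cloudy from state s, with t(Cloudy) = 0. Conditioning on the first day:
t(Foggy) = 1 + 0.38·t(Foggy) + 0.4·t(Snowy)
t(Snowy) = 1 + 0.34·t(Foggy) + 0.4·t(Snowy)
Solving: t(Foggy) = 4.2373, t(Snowy) = 4.0678.
Expected days from Snowy to Cloudy: 4.0678.

4.0678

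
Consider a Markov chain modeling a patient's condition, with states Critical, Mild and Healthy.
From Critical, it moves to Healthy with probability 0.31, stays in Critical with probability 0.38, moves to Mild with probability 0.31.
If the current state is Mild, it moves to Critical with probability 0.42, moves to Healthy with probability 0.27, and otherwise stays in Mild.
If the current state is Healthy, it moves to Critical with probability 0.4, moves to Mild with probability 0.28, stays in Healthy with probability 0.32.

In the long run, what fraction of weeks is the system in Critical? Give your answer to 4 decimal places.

Let the stationary distribution be π with π = πP and π_1 + π_2 + π_3 = 1.
π_1 = 0.38·π_1 + 0.42·π_2 + 0.4·π_3
π_2 = 0.31·π_1 + 0.31·π_2 + 0.28·π_3
Solving with the normalization constraint gives π = (0.3981, 0.3010, 0.3010).
So the stationary probability of Critical is 0.3981.

0.3981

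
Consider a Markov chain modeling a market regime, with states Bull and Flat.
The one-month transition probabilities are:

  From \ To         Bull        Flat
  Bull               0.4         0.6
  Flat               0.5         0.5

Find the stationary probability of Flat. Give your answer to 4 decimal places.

0.5455

Let the stationary distribution be π with π = πP and π_1 + π_2 = 1.
π_1 = 0.4·π_1 + 0.5·π_2
Solving with the normalization constraint gives π = (0.4545, 0.5455).
So the stationary probability of Flat is 0.5455.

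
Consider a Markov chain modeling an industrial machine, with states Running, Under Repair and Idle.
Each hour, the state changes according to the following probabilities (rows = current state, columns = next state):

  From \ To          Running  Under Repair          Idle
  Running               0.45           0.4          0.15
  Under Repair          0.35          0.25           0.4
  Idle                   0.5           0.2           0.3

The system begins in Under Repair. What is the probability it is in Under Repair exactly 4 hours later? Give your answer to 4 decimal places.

Propagate the distribution vector 4 hours from Under Repair.
After 0 hours: (0.0000, 1.0000, 0.0000)
After 1 hour: (0.3500, 0.2500, 0.4000)
After 2 hours: (0.4450, 0.2825, 0.2725)
After 3 hours: (0.4354, 0.3031, 0.2615)
After 4 hours: (0.4328, 0.3022, 0.2650)
P(in Under Repair after 4 hours) = 0.3022

0.3022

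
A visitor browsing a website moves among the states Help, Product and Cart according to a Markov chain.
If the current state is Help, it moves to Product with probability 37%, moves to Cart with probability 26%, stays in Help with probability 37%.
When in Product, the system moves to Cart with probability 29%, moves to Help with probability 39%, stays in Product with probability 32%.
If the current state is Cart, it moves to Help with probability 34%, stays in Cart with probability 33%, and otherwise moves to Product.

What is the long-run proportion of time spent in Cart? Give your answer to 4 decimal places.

Let the stationary distribution be π with π = πP and π_1 + π_2 + π_3 = 1.
π_1 = 0.37·π_1 + 0.39·π_2 + 0.34·π_3
π_2 = 0.37·π_1 + 0.32·π_2 + 0.33·π_3
Solving with the normalization constraint gives π = (0.3681, 0.3413, 0.2906).
So the stationary probability of Cart is 0.2906.

0.2906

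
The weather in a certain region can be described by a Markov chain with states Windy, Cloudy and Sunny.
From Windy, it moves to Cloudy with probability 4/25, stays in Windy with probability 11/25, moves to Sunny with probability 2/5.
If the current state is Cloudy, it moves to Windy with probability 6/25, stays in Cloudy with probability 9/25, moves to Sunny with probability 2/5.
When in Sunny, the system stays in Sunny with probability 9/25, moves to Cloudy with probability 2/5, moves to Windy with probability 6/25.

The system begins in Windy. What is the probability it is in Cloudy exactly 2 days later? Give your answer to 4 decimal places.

Sum over the intermediate state after 1 day:
P = P(Windy→Windy)·P(Windy→Cloudy) + P(Windy→Cloudy)·P(Cloudy→Cloudy) + P(Windy→Sunny)·P(Sunny→Cloudy)
  = 0.44×0.16 + 0.16×0.36 + 0.4×0.4
  = 0.0704 + 0.0576 + 0.1600 = 0.2880

0.2880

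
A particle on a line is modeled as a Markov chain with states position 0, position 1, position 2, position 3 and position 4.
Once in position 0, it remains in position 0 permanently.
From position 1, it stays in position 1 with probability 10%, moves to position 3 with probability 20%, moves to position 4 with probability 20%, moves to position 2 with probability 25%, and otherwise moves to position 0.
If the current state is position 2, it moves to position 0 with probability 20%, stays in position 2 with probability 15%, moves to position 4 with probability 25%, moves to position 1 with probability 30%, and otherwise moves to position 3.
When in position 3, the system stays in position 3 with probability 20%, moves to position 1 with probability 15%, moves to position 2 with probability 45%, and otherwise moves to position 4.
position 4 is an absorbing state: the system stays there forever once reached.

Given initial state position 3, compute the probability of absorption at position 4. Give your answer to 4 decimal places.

Let h(s) be the probability of absorption at position 4 starting from transient state s. Then h(position 4) = 1 and h(position 0) = 0. By first-step analysis:
h(position 1) = 0.25·0 + 0.1·h(position 1) + 0.25·h(position 2) + 0.2·h(position 3) + 0.2·1
h(position 2) = 0.2·0 + 0.3·h(position 1) + 0.15·h(position 2) + 0.1·h(position 3) + 0.25·1
h(position 3) = 0.15·h(position 1) + 0.45·h(position 2) + 0.2·h(position 3) + 0.2·1
Solving: h(position 1) = 0.5239, h(position 2) = 0.5568, h(position 3) = 0.6614.
Starting from position 3, the probability is 0.6614.

0.6614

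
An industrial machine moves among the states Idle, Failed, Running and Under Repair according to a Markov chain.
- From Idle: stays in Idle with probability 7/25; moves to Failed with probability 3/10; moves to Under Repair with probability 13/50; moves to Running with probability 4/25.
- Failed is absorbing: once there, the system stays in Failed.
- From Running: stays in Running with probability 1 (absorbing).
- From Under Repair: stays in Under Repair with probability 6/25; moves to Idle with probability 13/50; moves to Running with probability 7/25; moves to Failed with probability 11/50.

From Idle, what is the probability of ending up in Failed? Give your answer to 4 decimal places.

0.5947

Let h(s) be the probability of absorption at Failed starting from transient state s. Then h(Failed) = 1 and h(Running) = 0. By first-step analysis:
h(Idle) = 0.28·h(Idle) + 0.3·1 + 0.16·0 + 0.26·h(Under Repair)
h(Under Repair) = 0.26·h(Idle) + 0.22·1 + 0.28·0 + 0.24·h(Under Repair)
Solving: h(Idle) = 0.5947, h(Under Repair) = 0.4929.
Starting from Idle, the probability is 0.5947.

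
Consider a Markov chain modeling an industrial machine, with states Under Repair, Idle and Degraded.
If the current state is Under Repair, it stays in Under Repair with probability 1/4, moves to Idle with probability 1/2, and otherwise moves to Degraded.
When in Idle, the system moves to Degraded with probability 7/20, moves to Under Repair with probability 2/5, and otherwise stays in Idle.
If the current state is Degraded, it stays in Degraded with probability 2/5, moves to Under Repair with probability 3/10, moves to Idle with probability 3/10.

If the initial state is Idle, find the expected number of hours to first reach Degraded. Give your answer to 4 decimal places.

Let t(s) be the expected number of hours to first reach Degraded from state s, with t(Degraded) = 0. Conditioning on the first hour:
t(Under Repair) = 1 + 0.25·t(Under Repair) + 0.5·t(Idle)
t(Idle) = 1 + 0.4·t(Under Repair) + 0.25·t(Idle)
Solving: t(Under Repair) = 3.4483, t(Idle) = 3.1724.
Expected hours from Idle to Degraded: 3.1724.

3.1724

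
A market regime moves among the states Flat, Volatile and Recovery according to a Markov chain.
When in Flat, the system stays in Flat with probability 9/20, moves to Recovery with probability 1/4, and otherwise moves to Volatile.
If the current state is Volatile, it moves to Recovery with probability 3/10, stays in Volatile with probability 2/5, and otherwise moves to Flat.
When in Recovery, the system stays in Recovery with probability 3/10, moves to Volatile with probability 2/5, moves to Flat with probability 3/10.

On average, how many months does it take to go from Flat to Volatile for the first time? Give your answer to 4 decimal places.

Let t(s) be the expected number of months to first reach Volatile from state s, with t(Volatile) = 0. Conditioning on the first month:
t(Flat) = 1 + 0.45·t(Flat) + 0.25·t(Recovery)
t(Recovery) = 1 + 0.3·t(Flat) + 0.3·t(Recovery)
Solving: t(Flat) = 3.0645, t(Recovery) = 2.7419.
Expected months from Flat to Volatile: 3.0645.

3.0645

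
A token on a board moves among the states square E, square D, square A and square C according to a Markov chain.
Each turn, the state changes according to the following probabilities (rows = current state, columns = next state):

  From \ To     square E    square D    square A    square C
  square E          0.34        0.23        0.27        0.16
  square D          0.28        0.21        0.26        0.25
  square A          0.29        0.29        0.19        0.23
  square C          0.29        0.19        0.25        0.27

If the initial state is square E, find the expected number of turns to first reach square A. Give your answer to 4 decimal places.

Let t(s) be the expected number of turns to first reach square A from state s, with t(square A) = 0. Conditioning on the first turn:
t(square E) = 1 + 0.34·t(square E) + 0.23·t(square D) + 0.16·t(square C)
t(square D) = 1 + 0.28·t(square E) + 0.21·t(square D) + 0.25·t(square C)
t(square C) = 1 + 0.29·t(square E) + 0.19·t(square D) + 0.27·t(square C)
Solving: t(square E) = 3.7909, t(square D) = 3.8354, t(square C) = 3.8741.
Expected turns from square E to square A: 3.7909.

3.7909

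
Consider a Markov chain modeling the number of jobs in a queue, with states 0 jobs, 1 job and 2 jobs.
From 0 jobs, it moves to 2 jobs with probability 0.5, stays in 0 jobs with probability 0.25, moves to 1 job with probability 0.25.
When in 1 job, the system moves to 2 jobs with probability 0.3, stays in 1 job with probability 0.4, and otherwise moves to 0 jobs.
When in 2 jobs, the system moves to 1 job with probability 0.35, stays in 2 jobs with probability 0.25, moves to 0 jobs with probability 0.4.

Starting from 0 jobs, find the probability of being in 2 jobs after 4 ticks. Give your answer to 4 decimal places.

0.3456

Propagate the distribution vector 4 ticks from 0 jobs.
After 0 ticks: (1.0000, 0.0000, 0.0000)
After 1 tick: (0.2500, 0.2500, 0.5000)
After 2 ticks: (0.3375, 0.3375, 0.3250)
After 3 ticks: (0.3156, 0.3331, 0.3513)
After 4 ticks: (0.3193, 0.3351, 0.3456)
P(in 2 jobs after 4 ticks) = 0.3456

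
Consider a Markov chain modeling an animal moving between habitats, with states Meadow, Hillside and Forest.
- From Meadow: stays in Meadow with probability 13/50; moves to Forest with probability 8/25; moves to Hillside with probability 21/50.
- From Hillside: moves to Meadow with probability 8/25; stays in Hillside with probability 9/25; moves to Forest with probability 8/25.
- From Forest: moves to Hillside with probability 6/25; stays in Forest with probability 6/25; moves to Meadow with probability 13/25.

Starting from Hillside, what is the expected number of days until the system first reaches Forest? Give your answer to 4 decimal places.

Let t(s) be the expected number of days to first reach Forest from state s, with t(Forest) = 0. Conditioning on the first day:
t(Meadow) = 1 + 0.26·t(Meadow) + 0.42·t(Hillside)
t(Hillside) = 1 + 0.32·t(Meadow) + 0.36·t(Hillside)
Solving: t(Meadow) = 3.1250, t(Hillside) = 3.1250.
Expected days from Hillside to Forest: 3.1250.

3.1250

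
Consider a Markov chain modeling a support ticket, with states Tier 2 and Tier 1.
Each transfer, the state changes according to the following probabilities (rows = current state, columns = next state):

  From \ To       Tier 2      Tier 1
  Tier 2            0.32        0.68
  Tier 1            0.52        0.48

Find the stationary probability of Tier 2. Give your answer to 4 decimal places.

0.4333

Let the stationary distribution be π with π = πP and π_1 + π_2 = 1.
π_1 = 0.32·π_1 + 0.52·π_2
Solving with the normalization constraint gives π = (0.4333, 0.5667).
So the stationary probability of Tier 2 is 0.4333.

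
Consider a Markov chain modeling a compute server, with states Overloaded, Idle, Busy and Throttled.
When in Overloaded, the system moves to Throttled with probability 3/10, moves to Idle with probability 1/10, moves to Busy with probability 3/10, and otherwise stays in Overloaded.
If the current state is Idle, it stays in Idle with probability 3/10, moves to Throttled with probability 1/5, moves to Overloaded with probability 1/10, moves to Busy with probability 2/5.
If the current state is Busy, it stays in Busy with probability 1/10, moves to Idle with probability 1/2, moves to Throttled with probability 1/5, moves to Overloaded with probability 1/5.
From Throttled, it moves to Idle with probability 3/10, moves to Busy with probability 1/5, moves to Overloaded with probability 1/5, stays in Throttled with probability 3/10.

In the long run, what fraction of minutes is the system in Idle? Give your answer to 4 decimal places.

0.3137

Let the stationary distribution be π with π = πP and π_1 + π_2 + π_3 + π_4 = 1.
π_1 = 0.3·π_1 + 0.1·π_2 + 0.2·π_3 + 0.2·π_4
π_2 = 0.1·π_1 + 0.3·π_2 + 0.5·π_3 + 0.3·π_4
π_3 = 0.3·π_1 + 0.4·π_2 + 0.1·π_3 + 0.2·π_4
Solving with the normalization constraint gives π = (0.1874, 0.3137, 0.2559, 0.2430).
So the stationary probability of Idle is 0.3137.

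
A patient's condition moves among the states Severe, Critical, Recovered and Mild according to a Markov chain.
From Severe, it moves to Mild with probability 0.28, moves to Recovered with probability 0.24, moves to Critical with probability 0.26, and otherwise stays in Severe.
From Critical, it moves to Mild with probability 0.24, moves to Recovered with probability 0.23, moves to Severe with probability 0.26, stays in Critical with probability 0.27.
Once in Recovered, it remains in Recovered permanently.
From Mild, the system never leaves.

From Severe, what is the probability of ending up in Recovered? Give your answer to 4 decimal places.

Let h(s) be the probability of absorption at Recovered starting from transient state s. Then h(Recovered) = 1 and h(Mild) = 0. By first-step analysis:
h(Severe) = 0.22·h(Severe) + 0.26·h(Critical) + 0.24·1 + 0.28·0
h(Critical) = 0.26·h(Severe) + 0.27·h(Critical) + 0.23·1 + 0.24·0
Solving: h(Severe) = 0.4683, h(Critical) = 0.4819.
Starting from Severe, the probability is 0.4683.

0.4683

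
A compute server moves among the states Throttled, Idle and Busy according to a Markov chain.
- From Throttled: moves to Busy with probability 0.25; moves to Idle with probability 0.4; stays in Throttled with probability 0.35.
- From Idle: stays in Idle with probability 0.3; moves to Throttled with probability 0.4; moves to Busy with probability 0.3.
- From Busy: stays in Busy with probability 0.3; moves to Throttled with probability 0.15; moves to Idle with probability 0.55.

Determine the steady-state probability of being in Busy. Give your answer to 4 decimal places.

0.2843

Let the stationary distribution be π with π = πP and π_1 + π_2 + π_3 = 1.
π_1 = 0.35·π_1 + 0.4·π_2 + 0.15·π_3
π_2 = 0.4·π_1 + 0.3·π_2 + 0.55·π_3
Solving with the normalization constraint gives π = (0.3133, 0.4024, 0.2843).
So the stationary probability of Busy is 0.2843.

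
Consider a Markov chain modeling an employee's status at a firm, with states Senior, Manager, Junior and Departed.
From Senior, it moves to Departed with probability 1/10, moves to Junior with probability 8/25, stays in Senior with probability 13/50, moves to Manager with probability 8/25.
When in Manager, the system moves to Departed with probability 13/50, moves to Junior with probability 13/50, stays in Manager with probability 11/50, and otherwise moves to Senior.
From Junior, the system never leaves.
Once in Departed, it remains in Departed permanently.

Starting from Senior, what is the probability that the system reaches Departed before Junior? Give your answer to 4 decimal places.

Let h(s) be the probability of absorption at Departed starting from transient state s. Then h(Departed) = 1 and h(Junior) = 0. By first-step analysis:
h(Senior) = 0.26·h(Senior) + 0.32·h(Manager) + 0.32·0 + 0.1·1
h(Manager) = 0.26·h(Senior) + 0.22·h(Manager) + 0.26·0 + 0.26·1
Solving: h(Senior) = 0.3263, h(Manager) = 0.4421.
Starting from Senior, the probability is 0.3263.

0.3263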